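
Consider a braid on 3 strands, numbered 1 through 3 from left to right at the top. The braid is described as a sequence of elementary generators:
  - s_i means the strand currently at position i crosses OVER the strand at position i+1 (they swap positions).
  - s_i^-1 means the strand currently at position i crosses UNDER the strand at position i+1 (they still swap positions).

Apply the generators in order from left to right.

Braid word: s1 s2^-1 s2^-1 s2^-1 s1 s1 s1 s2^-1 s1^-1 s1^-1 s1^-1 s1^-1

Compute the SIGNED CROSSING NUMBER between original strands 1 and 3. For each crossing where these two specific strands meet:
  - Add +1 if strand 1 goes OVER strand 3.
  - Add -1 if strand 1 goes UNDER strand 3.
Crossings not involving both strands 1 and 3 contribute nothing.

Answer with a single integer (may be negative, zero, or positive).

Answer: -1

Derivation:
Gen 1: crossing 1x2. Both 1&3? no. Sum: 0
Gen 2: 1 under 3. Both 1&3? yes. Contrib: -1. Sum: -1
Gen 3: 3 under 1. Both 1&3? yes. Contrib: +1. Sum: 0
Gen 4: 1 under 3. Both 1&3? yes. Contrib: -1. Sum: -1
Gen 5: crossing 2x3. Both 1&3? no. Sum: -1
Gen 6: crossing 3x2. Both 1&3? no. Sum: -1
Gen 7: crossing 2x3. Both 1&3? no. Sum: -1
Gen 8: crossing 2x1. Both 1&3? no. Sum: -1
Gen 9: 3 under 1. Both 1&3? yes. Contrib: +1. Sum: 0
Gen 10: 1 under 3. Both 1&3? yes. Contrib: -1. Sum: -1
Gen 11: 3 under 1. Both 1&3? yes. Contrib: +1. Sum: 0
Gen 12: 1 under 3. Both 1&3? yes. Contrib: -1. Sum: -1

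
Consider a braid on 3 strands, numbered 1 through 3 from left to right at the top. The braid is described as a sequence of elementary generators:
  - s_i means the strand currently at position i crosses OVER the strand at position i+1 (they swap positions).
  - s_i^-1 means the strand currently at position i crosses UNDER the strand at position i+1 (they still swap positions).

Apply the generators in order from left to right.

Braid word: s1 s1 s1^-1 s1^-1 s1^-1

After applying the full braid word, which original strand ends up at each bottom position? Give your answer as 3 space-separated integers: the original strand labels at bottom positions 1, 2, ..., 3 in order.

Gen 1 (s1): strand 1 crosses over strand 2. Perm now: [2 1 3]
Gen 2 (s1): strand 2 crosses over strand 1. Perm now: [1 2 3]
Gen 3 (s1^-1): strand 1 crosses under strand 2. Perm now: [2 1 3]
Gen 4 (s1^-1): strand 2 crosses under strand 1. Perm now: [1 2 3]
Gen 5 (s1^-1): strand 1 crosses under strand 2. Perm now: [2 1 3]

Answer: 2 1 3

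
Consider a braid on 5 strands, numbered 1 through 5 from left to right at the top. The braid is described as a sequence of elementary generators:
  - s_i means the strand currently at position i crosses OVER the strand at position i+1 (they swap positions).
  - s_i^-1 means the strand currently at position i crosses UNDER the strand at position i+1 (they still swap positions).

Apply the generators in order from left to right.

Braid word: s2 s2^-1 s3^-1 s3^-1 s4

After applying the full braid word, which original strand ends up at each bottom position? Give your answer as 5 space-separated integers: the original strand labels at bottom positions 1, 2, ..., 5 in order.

Answer: 1 2 3 5 4

Derivation:
Gen 1 (s2): strand 2 crosses over strand 3. Perm now: [1 3 2 4 5]
Gen 2 (s2^-1): strand 3 crosses under strand 2. Perm now: [1 2 3 4 5]
Gen 3 (s3^-1): strand 3 crosses under strand 4. Perm now: [1 2 4 3 5]
Gen 4 (s3^-1): strand 4 crosses under strand 3. Perm now: [1 2 3 4 5]
Gen 5 (s4): strand 4 crosses over strand 5. Perm now: [1 2 3 5 4]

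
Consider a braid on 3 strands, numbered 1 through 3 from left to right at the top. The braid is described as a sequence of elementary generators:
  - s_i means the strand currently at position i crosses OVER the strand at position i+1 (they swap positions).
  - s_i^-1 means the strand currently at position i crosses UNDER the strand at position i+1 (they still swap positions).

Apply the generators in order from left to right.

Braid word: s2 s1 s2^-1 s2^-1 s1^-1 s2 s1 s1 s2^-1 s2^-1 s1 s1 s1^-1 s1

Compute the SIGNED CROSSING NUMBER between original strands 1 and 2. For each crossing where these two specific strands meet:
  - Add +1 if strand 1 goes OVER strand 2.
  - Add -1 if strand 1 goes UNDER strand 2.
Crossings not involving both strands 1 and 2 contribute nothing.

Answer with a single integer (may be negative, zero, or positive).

Answer: -2

Derivation:
Gen 1: crossing 2x3. Both 1&2? no. Sum: 0
Gen 2: crossing 1x3. Both 1&2? no. Sum: 0
Gen 3: 1 under 2. Both 1&2? yes. Contrib: -1. Sum: -1
Gen 4: 2 under 1. Both 1&2? yes. Contrib: +1. Sum: 0
Gen 5: crossing 3x1. Both 1&2? no. Sum: 0
Gen 6: crossing 3x2. Both 1&2? no. Sum: 0
Gen 7: 1 over 2. Both 1&2? yes. Contrib: +1. Sum: 1
Gen 8: 2 over 1. Both 1&2? yes. Contrib: -1. Sum: 0
Gen 9: crossing 2x3. Both 1&2? no. Sum: 0
Gen 10: crossing 3x2. Both 1&2? no. Sum: 0
Gen 11: 1 over 2. Both 1&2? yes. Contrib: +1. Sum: 1
Gen 12: 2 over 1. Both 1&2? yes. Contrib: -1. Sum: 0
Gen 13: 1 under 2. Both 1&2? yes. Contrib: -1. Sum: -1
Gen 14: 2 over 1. Both 1&2? yes. Contrib: -1. Sum: -2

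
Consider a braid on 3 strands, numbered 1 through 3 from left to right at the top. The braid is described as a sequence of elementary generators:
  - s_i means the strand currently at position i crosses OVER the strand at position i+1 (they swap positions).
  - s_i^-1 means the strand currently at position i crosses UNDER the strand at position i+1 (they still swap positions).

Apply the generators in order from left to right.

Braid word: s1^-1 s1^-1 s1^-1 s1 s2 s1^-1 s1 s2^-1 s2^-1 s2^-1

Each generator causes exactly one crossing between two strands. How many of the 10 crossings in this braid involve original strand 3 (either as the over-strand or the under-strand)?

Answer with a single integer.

Gen 1: crossing 1x2. Involves strand 3? no. Count so far: 0
Gen 2: crossing 2x1. Involves strand 3? no. Count so far: 0
Gen 3: crossing 1x2. Involves strand 3? no. Count so far: 0
Gen 4: crossing 2x1. Involves strand 3? no. Count so far: 0
Gen 5: crossing 2x3. Involves strand 3? yes. Count so far: 1
Gen 6: crossing 1x3. Involves strand 3? yes. Count so far: 2
Gen 7: crossing 3x1. Involves strand 3? yes. Count so far: 3
Gen 8: crossing 3x2. Involves strand 3? yes. Count so far: 4
Gen 9: crossing 2x3. Involves strand 3? yes. Count so far: 5
Gen 10: crossing 3x2. Involves strand 3? yes. Count so far: 6

Answer: 6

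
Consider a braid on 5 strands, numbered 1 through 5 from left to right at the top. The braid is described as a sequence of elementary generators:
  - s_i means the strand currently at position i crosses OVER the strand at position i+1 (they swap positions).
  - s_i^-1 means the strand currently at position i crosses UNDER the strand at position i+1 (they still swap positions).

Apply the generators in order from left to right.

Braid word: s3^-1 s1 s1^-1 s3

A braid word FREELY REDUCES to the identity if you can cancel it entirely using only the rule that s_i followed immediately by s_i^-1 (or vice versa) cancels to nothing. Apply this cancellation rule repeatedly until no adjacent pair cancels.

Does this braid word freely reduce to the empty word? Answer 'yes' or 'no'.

Answer: yes

Derivation:
Gen 1 (s3^-1): push. Stack: [s3^-1]
Gen 2 (s1): push. Stack: [s3^-1 s1]
Gen 3 (s1^-1): cancels prior s1. Stack: [s3^-1]
Gen 4 (s3): cancels prior s3^-1. Stack: []
Reduced word: (empty)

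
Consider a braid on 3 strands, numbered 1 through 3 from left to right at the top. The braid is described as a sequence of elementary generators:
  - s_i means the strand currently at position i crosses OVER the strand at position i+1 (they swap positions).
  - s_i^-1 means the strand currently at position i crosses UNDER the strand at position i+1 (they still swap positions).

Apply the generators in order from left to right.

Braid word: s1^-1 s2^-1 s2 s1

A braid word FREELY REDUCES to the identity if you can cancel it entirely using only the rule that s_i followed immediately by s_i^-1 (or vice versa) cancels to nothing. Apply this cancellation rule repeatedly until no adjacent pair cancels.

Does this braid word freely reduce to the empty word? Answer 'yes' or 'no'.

Gen 1 (s1^-1): push. Stack: [s1^-1]
Gen 2 (s2^-1): push. Stack: [s1^-1 s2^-1]
Gen 3 (s2): cancels prior s2^-1. Stack: [s1^-1]
Gen 4 (s1): cancels prior s1^-1. Stack: []
Reduced word: (empty)

Answer: yes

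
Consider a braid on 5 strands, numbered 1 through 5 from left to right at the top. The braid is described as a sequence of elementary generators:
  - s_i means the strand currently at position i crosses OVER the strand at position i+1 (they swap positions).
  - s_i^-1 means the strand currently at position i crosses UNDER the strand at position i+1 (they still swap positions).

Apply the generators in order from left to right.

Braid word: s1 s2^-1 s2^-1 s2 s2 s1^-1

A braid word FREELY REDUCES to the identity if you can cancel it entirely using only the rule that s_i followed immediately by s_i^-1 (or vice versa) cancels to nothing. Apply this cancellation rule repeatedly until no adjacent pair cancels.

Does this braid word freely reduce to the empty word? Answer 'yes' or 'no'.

Gen 1 (s1): push. Stack: [s1]
Gen 2 (s2^-1): push. Stack: [s1 s2^-1]
Gen 3 (s2^-1): push. Stack: [s1 s2^-1 s2^-1]
Gen 4 (s2): cancels prior s2^-1. Stack: [s1 s2^-1]
Gen 5 (s2): cancels prior s2^-1. Stack: [s1]
Gen 6 (s1^-1): cancels prior s1. Stack: []
Reduced word: (empty)

Answer: yes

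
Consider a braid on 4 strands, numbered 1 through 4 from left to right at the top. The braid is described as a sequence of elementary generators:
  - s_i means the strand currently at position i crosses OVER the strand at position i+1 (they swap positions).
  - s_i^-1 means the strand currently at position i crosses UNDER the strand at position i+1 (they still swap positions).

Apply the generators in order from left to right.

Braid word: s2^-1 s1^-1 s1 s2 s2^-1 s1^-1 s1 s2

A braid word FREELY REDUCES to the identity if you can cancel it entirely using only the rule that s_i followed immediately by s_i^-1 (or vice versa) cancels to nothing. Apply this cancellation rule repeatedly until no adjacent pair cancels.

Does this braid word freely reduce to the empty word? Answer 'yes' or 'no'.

Answer: yes

Derivation:
Gen 1 (s2^-1): push. Stack: [s2^-1]
Gen 2 (s1^-1): push. Stack: [s2^-1 s1^-1]
Gen 3 (s1): cancels prior s1^-1. Stack: [s2^-1]
Gen 4 (s2): cancels prior s2^-1. Stack: []
Gen 5 (s2^-1): push. Stack: [s2^-1]
Gen 6 (s1^-1): push. Stack: [s2^-1 s1^-1]
Gen 7 (s1): cancels prior s1^-1. Stack: [s2^-1]
Gen 8 (s2): cancels prior s2^-1. Stack: []
Reduced word: (empty)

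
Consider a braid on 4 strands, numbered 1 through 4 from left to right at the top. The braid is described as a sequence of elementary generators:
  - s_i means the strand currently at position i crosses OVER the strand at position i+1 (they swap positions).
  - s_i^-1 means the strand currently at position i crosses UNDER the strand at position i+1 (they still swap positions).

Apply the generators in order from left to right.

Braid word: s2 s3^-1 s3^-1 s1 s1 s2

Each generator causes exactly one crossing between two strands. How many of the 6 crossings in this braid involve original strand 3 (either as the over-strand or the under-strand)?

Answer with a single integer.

Answer: 4

Derivation:
Gen 1: crossing 2x3. Involves strand 3? yes. Count so far: 1
Gen 2: crossing 2x4. Involves strand 3? no. Count so far: 1
Gen 3: crossing 4x2. Involves strand 3? no. Count so far: 1
Gen 4: crossing 1x3. Involves strand 3? yes. Count so far: 2
Gen 5: crossing 3x1. Involves strand 3? yes. Count so far: 3
Gen 6: crossing 3x2. Involves strand 3? yes. Count so far: 4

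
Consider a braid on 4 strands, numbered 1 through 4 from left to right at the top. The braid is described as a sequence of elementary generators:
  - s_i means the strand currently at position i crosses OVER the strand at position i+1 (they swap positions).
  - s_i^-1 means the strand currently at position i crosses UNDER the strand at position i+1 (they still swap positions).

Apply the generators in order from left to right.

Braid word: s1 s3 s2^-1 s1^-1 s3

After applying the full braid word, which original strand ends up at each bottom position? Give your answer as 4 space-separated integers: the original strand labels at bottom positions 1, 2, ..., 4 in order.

Answer: 4 2 3 1

Derivation:
Gen 1 (s1): strand 1 crosses over strand 2. Perm now: [2 1 3 4]
Gen 2 (s3): strand 3 crosses over strand 4. Perm now: [2 1 4 3]
Gen 3 (s2^-1): strand 1 crosses under strand 4. Perm now: [2 4 1 3]
Gen 4 (s1^-1): strand 2 crosses under strand 4. Perm now: [4 2 1 3]
Gen 5 (s3): strand 1 crosses over strand 3. Perm now: [4 2 3 1]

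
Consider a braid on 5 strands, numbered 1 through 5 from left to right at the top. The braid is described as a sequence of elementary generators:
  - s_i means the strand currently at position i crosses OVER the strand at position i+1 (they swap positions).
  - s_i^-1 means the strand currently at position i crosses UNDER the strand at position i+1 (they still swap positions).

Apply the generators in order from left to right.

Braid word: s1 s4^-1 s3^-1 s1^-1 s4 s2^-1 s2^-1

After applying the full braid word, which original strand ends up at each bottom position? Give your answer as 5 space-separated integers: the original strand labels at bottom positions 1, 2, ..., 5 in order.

Answer: 1 2 5 4 3

Derivation:
Gen 1 (s1): strand 1 crosses over strand 2. Perm now: [2 1 3 4 5]
Gen 2 (s4^-1): strand 4 crosses under strand 5. Perm now: [2 1 3 5 4]
Gen 3 (s3^-1): strand 3 crosses under strand 5. Perm now: [2 1 5 3 4]
Gen 4 (s1^-1): strand 2 crosses under strand 1. Perm now: [1 2 5 3 4]
Gen 5 (s4): strand 3 crosses over strand 4. Perm now: [1 2 5 4 3]
Gen 6 (s2^-1): strand 2 crosses under strand 5. Perm now: [1 5 2 4 3]
Gen 7 (s2^-1): strand 5 crosses under strand 2. Perm now: [1 2 5 4 3]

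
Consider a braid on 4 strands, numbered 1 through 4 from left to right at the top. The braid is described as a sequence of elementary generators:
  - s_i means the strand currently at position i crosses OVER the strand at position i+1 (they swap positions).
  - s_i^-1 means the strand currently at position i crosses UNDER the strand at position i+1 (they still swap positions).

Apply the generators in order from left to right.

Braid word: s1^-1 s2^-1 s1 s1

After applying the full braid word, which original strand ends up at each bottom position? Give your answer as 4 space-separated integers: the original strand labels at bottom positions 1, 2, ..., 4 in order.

Gen 1 (s1^-1): strand 1 crosses under strand 2. Perm now: [2 1 3 4]
Gen 2 (s2^-1): strand 1 crosses under strand 3. Perm now: [2 3 1 4]
Gen 3 (s1): strand 2 crosses over strand 3. Perm now: [3 2 1 4]
Gen 4 (s1): strand 3 crosses over strand 2. Perm now: [2 3 1 4]

Answer: 2 3 1 4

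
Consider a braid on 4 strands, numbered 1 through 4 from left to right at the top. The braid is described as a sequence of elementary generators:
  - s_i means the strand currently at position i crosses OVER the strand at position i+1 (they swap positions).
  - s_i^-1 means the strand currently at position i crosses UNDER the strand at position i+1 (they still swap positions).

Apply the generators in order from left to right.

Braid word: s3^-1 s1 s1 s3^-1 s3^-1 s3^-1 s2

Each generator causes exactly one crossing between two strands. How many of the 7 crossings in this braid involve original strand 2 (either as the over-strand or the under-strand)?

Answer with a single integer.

Gen 1: crossing 3x4. Involves strand 2? no. Count so far: 0
Gen 2: crossing 1x2. Involves strand 2? yes. Count so far: 1
Gen 3: crossing 2x1. Involves strand 2? yes. Count so far: 2
Gen 4: crossing 4x3. Involves strand 2? no. Count so far: 2
Gen 5: crossing 3x4. Involves strand 2? no. Count so far: 2
Gen 6: crossing 4x3. Involves strand 2? no. Count so far: 2
Gen 7: crossing 2x3. Involves strand 2? yes. Count so far: 3

Answer: 3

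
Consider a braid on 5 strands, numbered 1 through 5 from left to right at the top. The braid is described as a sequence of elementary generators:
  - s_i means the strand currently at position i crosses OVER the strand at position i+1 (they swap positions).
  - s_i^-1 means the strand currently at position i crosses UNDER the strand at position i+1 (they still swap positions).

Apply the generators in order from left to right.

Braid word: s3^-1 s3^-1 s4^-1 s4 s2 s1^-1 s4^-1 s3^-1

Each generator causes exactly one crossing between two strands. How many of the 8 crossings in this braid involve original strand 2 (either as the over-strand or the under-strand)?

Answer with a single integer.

Answer: 2

Derivation:
Gen 1: crossing 3x4. Involves strand 2? no. Count so far: 0
Gen 2: crossing 4x3. Involves strand 2? no. Count so far: 0
Gen 3: crossing 4x5. Involves strand 2? no. Count so far: 0
Gen 4: crossing 5x4. Involves strand 2? no. Count so far: 0
Gen 5: crossing 2x3. Involves strand 2? yes. Count so far: 1
Gen 6: crossing 1x3. Involves strand 2? no. Count so far: 1
Gen 7: crossing 4x5. Involves strand 2? no. Count so far: 1
Gen 8: crossing 2x5. Involves strand 2? yes. Count so far: 2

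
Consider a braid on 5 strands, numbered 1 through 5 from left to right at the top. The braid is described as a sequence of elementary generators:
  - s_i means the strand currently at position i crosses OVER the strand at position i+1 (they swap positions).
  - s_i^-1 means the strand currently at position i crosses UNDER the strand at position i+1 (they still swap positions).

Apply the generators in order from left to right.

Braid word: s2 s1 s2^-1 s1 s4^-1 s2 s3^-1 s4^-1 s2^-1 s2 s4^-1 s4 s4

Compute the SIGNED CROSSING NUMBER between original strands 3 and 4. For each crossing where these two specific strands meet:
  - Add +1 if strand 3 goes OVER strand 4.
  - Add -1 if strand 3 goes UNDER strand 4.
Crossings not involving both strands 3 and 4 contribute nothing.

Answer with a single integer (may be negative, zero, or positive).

Answer: 0

Derivation:
Gen 1: crossing 2x3. Both 3&4? no. Sum: 0
Gen 2: crossing 1x3. Both 3&4? no. Sum: 0
Gen 3: crossing 1x2. Both 3&4? no. Sum: 0
Gen 4: crossing 3x2. Both 3&4? no. Sum: 0
Gen 5: crossing 4x5. Both 3&4? no. Sum: 0
Gen 6: crossing 3x1. Both 3&4? no. Sum: 0
Gen 7: crossing 3x5. Both 3&4? no. Sum: 0
Gen 8: 3 under 4. Both 3&4? yes. Contrib: -1. Sum: -1
Gen 9: crossing 1x5. Both 3&4? no. Sum: -1
Gen 10: crossing 5x1. Both 3&4? no. Sum: -1
Gen 11: 4 under 3. Both 3&4? yes. Contrib: +1. Sum: 0
Gen 12: 3 over 4. Both 3&4? yes. Contrib: +1. Sum: 1
Gen 13: 4 over 3. Both 3&4? yes. Contrib: -1. Sum: 0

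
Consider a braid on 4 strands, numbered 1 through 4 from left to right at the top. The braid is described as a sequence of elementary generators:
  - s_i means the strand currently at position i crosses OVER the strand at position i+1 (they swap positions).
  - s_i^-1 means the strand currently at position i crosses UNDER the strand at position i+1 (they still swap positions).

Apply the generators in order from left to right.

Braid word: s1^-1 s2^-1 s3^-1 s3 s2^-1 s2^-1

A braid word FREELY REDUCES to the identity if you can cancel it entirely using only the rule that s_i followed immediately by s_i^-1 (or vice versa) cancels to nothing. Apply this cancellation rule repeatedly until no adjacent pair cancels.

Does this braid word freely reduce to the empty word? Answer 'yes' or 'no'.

Answer: no

Derivation:
Gen 1 (s1^-1): push. Stack: [s1^-1]
Gen 2 (s2^-1): push. Stack: [s1^-1 s2^-1]
Gen 3 (s3^-1): push. Stack: [s1^-1 s2^-1 s3^-1]
Gen 4 (s3): cancels prior s3^-1. Stack: [s1^-1 s2^-1]
Gen 5 (s2^-1): push. Stack: [s1^-1 s2^-1 s2^-1]
Gen 6 (s2^-1): push. Stack: [s1^-1 s2^-1 s2^-1 s2^-1]
Reduced word: s1^-1 s2^-1 s2^-1 s2^-1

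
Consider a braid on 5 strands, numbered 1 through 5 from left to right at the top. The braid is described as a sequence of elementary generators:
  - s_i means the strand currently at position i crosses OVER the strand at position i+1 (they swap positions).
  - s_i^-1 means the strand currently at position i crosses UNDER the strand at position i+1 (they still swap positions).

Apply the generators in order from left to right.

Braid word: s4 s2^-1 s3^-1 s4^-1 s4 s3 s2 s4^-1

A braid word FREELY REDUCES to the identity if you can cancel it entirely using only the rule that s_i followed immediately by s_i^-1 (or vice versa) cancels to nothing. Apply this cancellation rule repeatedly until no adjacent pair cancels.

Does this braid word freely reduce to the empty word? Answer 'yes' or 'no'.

Gen 1 (s4): push. Stack: [s4]
Gen 2 (s2^-1): push. Stack: [s4 s2^-1]
Gen 3 (s3^-1): push. Stack: [s4 s2^-1 s3^-1]
Gen 4 (s4^-1): push. Stack: [s4 s2^-1 s3^-1 s4^-1]
Gen 5 (s4): cancels prior s4^-1. Stack: [s4 s2^-1 s3^-1]
Gen 6 (s3): cancels prior s3^-1. Stack: [s4 s2^-1]
Gen 7 (s2): cancels prior s2^-1. Stack: [s4]
Gen 8 (s4^-1): cancels prior s4. Stack: []
Reduced word: (empty)

Answer: yes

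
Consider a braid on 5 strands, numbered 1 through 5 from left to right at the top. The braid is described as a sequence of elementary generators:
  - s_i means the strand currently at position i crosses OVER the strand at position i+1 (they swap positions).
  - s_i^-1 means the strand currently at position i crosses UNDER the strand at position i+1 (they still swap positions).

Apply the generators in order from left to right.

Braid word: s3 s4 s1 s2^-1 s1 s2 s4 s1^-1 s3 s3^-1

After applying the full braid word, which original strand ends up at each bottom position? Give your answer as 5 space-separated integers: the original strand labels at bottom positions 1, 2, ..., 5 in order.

Gen 1 (s3): strand 3 crosses over strand 4. Perm now: [1 2 4 3 5]
Gen 2 (s4): strand 3 crosses over strand 5. Perm now: [1 2 4 5 3]
Gen 3 (s1): strand 1 crosses over strand 2. Perm now: [2 1 4 5 3]
Gen 4 (s2^-1): strand 1 crosses under strand 4. Perm now: [2 4 1 5 3]
Gen 5 (s1): strand 2 crosses over strand 4. Perm now: [4 2 1 5 3]
Gen 6 (s2): strand 2 crosses over strand 1. Perm now: [4 1 2 5 3]
Gen 7 (s4): strand 5 crosses over strand 3. Perm now: [4 1 2 3 5]
Gen 8 (s1^-1): strand 4 crosses under strand 1. Perm now: [1 4 2 3 5]
Gen 9 (s3): strand 2 crosses over strand 3. Perm now: [1 4 3 2 5]
Gen 10 (s3^-1): strand 3 crosses under strand 2. Perm now: [1 4 2 3 5]

Answer: 1 4 2 3 5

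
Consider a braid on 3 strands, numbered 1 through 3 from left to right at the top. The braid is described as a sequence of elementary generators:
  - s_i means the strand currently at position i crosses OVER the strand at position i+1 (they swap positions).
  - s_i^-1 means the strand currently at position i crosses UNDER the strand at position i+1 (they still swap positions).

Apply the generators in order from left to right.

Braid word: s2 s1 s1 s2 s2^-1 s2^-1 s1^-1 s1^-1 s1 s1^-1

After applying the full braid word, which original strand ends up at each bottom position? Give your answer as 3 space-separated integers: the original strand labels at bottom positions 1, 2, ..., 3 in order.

Answer: 1 2 3

Derivation:
Gen 1 (s2): strand 2 crosses over strand 3. Perm now: [1 3 2]
Gen 2 (s1): strand 1 crosses over strand 3. Perm now: [3 1 2]
Gen 3 (s1): strand 3 crosses over strand 1. Perm now: [1 3 2]
Gen 4 (s2): strand 3 crosses over strand 2. Perm now: [1 2 3]
Gen 5 (s2^-1): strand 2 crosses under strand 3. Perm now: [1 3 2]
Gen 6 (s2^-1): strand 3 crosses under strand 2. Perm now: [1 2 3]
Gen 7 (s1^-1): strand 1 crosses under strand 2. Perm now: [2 1 3]
Gen 8 (s1^-1): strand 2 crosses under strand 1. Perm now: [1 2 3]
Gen 9 (s1): strand 1 crosses over strand 2. Perm now: [2 1 3]
Gen 10 (s1^-1): strand 2 crosses under strand 1. Perm now: [1 2 3]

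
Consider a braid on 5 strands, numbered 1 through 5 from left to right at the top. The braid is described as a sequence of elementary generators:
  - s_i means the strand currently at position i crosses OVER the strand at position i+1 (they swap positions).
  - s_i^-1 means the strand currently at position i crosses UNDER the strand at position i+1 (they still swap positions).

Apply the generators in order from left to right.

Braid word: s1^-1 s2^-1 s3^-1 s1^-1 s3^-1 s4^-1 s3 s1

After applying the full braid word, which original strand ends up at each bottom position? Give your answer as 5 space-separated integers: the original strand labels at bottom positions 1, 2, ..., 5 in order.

Answer: 2 3 5 1 4

Derivation:
Gen 1 (s1^-1): strand 1 crosses under strand 2. Perm now: [2 1 3 4 5]
Gen 2 (s2^-1): strand 1 crosses under strand 3. Perm now: [2 3 1 4 5]
Gen 3 (s3^-1): strand 1 crosses under strand 4. Perm now: [2 3 4 1 5]
Gen 4 (s1^-1): strand 2 crosses under strand 3. Perm now: [3 2 4 1 5]
Gen 5 (s3^-1): strand 4 crosses under strand 1. Perm now: [3 2 1 4 5]
Gen 6 (s4^-1): strand 4 crosses under strand 5. Perm now: [3 2 1 5 4]
Gen 7 (s3): strand 1 crosses over strand 5. Perm now: [3 2 5 1 4]
Gen 8 (s1): strand 3 crosses over strand 2. Perm now: [2 3 5 1 4]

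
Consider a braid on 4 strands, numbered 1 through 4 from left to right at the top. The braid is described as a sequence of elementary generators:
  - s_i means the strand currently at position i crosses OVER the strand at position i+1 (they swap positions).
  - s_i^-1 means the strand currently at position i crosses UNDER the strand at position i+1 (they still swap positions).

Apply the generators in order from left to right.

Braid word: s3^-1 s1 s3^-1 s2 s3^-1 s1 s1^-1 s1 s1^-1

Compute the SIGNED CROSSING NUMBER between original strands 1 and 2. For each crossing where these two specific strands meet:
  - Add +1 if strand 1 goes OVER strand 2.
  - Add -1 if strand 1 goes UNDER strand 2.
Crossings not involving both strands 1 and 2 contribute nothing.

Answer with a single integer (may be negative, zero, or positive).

Gen 1: crossing 3x4. Both 1&2? no. Sum: 0
Gen 2: 1 over 2. Both 1&2? yes. Contrib: +1. Sum: 1
Gen 3: crossing 4x3. Both 1&2? no. Sum: 1
Gen 4: crossing 1x3. Both 1&2? no. Sum: 1
Gen 5: crossing 1x4. Both 1&2? no. Sum: 1
Gen 6: crossing 2x3. Both 1&2? no. Sum: 1
Gen 7: crossing 3x2. Both 1&2? no. Sum: 1
Gen 8: crossing 2x3. Both 1&2? no. Sum: 1
Gen 9: crossing 3x2. Both 1&2? no. Sum: 1

Answer: 1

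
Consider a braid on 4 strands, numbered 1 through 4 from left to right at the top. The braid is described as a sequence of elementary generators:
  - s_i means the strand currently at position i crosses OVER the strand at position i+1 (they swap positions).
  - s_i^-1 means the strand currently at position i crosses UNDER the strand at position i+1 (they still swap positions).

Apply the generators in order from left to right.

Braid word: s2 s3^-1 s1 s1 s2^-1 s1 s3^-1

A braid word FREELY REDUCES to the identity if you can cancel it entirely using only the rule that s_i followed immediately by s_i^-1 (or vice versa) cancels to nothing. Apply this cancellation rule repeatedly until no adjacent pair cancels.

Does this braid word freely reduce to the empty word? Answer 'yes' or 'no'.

Answer: no

Derivation:
Gen 1 (s2): push. Stack: [s2]
Gen 2 (s3^-1): push. Stack: [s2 s3^-1]
Gen 3 (s1): push. Stack: [s2 s3^-1 s1]
Gen 4 (s1): push. Stack: [s2 s3^-1 s1 s1]
Gen 5 (s2^-1): push. Stack: [s2 s3^-1 s1 s1 s2^-1]
Gen 6 (s1): push. Stack: [s2 s3^-1 s1 s1 s2^-1 s1]
Gen 7 (s3^-1): push. Stack: [s2 s3^-1 s1 s1 s2^-1 s1 s3^-1]
Reduced word: s2 s3^-1 s1 s1 s2^-1 s1 s3^-1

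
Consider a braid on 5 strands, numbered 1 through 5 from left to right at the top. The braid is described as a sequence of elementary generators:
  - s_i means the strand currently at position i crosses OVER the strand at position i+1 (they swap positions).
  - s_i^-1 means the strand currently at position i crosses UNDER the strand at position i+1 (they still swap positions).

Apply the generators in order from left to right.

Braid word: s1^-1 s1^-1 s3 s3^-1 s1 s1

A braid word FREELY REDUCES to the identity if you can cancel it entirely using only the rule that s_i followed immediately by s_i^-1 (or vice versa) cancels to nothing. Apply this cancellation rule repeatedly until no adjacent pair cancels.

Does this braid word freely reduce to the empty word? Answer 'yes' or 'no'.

Answer: yes

Derivation:
Gen 1 (s1^-1): push. Stack: [s1^-1]
Gen 2 (s1^-1): push. Stack: [s1^-1 s1^-1]
Gen 3 (s3): push. Stack: [s1^-1 s1^-1 s3]
Gen 4 (s3^-1): cancels prior s3. Stack: [s1^-1 s1^-1]
Gen 5 (s1): cancels prior s1^-1. Stack: [s1^-1]
Gen 6 (s1): cancels prior s1^-1. Stack: []
Reduced word: (empty)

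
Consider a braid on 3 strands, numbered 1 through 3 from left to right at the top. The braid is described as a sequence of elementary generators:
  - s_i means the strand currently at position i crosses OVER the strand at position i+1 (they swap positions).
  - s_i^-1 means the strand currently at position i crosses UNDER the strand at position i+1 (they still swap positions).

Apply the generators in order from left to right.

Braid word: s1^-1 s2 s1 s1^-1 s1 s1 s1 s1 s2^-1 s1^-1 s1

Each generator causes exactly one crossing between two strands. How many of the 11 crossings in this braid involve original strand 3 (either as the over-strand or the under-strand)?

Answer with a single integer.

Answer: 8

Derivation:
Gen 1: crossing 1x2. Involves strand 3? no. Count so far: 0
Gen 2: crossing 1x3. Involves strand 3? yes. Count so far: 1
Gen 3: crossing 2x3. Involves strand 3? yes. Count so far: 2
Gen 4: crossing 3x2. Involves strand 3? yes. Count so far: 3
Gen 5: crossing 2x3. Involves strand 3? yes. Count so far: 4
Gen 6: crossing 3x2. Involves strand 3? yes. Count so far: 5
Gen 7: crossing 2x3. Involves strand 3? yes. Count so far: 6
Gen 8: crossing 3x2. Involves strand 3? yes. Count so far: 7
Gen 9: crossing 3x1. Involves strand 3? yes. Count so far: 8
Gen 10: crossing 2x1. Involves strand 3? no. Count so far: 8
Gen 11: crossing 1x2. Involves strand 3? no. Count so far: 8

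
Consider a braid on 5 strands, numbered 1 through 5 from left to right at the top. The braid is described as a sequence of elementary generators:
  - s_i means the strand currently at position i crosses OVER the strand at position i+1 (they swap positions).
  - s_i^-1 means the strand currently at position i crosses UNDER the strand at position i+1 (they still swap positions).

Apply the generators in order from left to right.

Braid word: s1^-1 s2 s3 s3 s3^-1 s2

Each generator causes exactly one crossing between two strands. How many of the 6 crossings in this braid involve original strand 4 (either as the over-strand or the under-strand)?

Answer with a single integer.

Answer: 4

Derivation:
Gen 1: crossing 1x2. Involves strand 4? no. Count so far: 0
Gen 2: crossing 1x3. Involves strand 4? no. Count so far: 0
Gen 3: crossing 1x4. Involves strand 4? yes. Count so far: 1
Gen 4: crossing 4x1. Involves strand 4? yes. Count so far: 2
Gen 5: crossing 1x4. Involves strand 4? yes. Count so far: 3
Gen 6: crossing 3x4. Involves strand 4? yes. Count so far: 4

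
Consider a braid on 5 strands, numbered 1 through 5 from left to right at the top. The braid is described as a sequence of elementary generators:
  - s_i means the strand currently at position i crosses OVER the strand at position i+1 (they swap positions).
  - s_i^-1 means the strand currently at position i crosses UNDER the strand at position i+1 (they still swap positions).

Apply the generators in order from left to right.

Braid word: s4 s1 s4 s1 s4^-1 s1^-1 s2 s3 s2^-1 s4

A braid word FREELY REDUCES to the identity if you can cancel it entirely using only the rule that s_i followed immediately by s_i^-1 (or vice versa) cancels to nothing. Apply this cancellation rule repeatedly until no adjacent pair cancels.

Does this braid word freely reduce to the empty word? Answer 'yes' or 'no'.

Gen 1 (s4): push. Stack: [s4]
Gen 2 (s1): push. Stack: [s4 s1]
Gen 3 (s4): push. Stack: [s4 s1 s4]
Gen 4 (s1): push. Stack: [s4 s1 s4 s1]
Gen 5 (s4^-1): push. Stack: [s4 s1 s4 s1 s4^-1]
Gen 6 (s1^-1): push. Stack: [s4 s1 s4 s1 s4^-1 s1^-1]
Gen 7 (s2): push. Stack: [s4 s1 s4 s1 s4^-1 s1^-1 s2]
Gen 8 (s3): push. Stack: [s4 s1 s4 s1 s4^-1 s1^-1 s2 s3]
Gen 9 (s2^-1): push. Stack: [s4 s1 s4 s1 s4^-1 s1^-1 s2 s3 s2^-1]
Gen 10 (s4): push. Stack: [s4 s1 s4 s1 s4^-1 s1^-1 s2 s3 s2^-1 s4]
Reduced word: s4 s1 s4 s1 s4^-1 s1^-1 s2 s3 s2^-1 s4

Answer: no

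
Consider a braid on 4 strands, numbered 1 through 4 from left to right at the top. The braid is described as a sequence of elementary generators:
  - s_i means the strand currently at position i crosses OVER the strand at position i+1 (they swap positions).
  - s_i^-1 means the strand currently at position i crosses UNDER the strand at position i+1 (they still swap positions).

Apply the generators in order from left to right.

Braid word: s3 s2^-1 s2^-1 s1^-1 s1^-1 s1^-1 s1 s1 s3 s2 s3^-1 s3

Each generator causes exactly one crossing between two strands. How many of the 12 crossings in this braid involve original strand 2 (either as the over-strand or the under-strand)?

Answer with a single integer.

Gen 1: crossing 3x4. Involves strand 2? no. Count so far: 0
Gen 2: crossing 2x4. Involves strand 2? yes. Count so far: 1
Gen 3: crossing 4x2. Involves strand 2? yes. Count so far: 2
Gen 4: crossing 1x2. Involves strand 2? yes. Count so far: 3
Gen 5: crossing 2x1. Involves strand 2? yes. Count so far: 4
Gen 6: crossing 1x2. Involves strand 2? yes. Count so far: 5
Gen 7: crossing 2x1. Involves strand 2? yes. Count so far: 6
Gen 8: crossing 1x2. Involves strand 2? yes. Count so far: 7
Gen 9: crossing 4x3. Involves strand 2? no. Count so far: 7
Gen 10: crossing 1x3. Involves strand 2? no. Count so far: 7
Gen 11: crossing 1x4. Involves strand 2? no. Count so far: 7
Gen 12: crossing 4x1. Involves strand 2? no. Count so far: 7

Answer: 7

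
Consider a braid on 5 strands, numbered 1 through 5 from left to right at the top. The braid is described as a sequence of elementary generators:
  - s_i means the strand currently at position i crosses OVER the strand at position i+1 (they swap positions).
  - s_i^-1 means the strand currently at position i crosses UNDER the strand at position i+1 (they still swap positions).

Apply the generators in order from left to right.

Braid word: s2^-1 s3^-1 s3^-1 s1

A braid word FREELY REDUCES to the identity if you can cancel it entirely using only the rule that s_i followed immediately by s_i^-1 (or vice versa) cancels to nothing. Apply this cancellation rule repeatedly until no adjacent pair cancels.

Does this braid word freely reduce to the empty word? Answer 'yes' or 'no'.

Gen 1 (s2^-1): push. Stack: [s2^-1]
Gen 2 (s3^-1): push. Stack: [s2^-1 s3^-1]
Gen 3 (s3^-1): push. Stack: [s2^-1 s3^-1 s3^-1]
Gen 4 (s1): push. Stack: [s2^-1 s3^-1 s3^-1 s1]
Reduced word: s2^-1 s3^-1 s3^-1 s1

Answer: no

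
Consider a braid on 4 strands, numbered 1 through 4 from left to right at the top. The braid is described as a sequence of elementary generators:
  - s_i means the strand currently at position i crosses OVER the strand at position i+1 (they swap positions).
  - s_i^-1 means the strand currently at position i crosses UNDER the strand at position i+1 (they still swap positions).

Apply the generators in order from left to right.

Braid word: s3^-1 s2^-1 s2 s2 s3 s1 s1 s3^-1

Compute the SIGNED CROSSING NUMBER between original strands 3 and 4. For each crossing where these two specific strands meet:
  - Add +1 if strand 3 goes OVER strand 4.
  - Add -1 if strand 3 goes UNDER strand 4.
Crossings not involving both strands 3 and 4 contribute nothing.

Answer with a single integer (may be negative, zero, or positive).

Gen 1: 3 under 4. Both 3&4? yes. Contrib: -1. Sum: -1
Gen 2: crossing 2x4. Both 3&4? no. Sum: -1
Gen 3: crossing 4x2. Both 3&4? no. Sum: -1
Gen 4: crossing 2x4. Both 3&4? no. Sum: -1
Gen 5: crossing 2x3. Both 3&4? no. Sum: -1
Gen 6: crossing 1x4. Both 3&4? no. Sum: -1
Gen 7: crossing 4x1. Both 3&4? no. Sum: -1
Gen 8: crossing 3x2. Both 3&4? no. Sum: -1

Answer: -1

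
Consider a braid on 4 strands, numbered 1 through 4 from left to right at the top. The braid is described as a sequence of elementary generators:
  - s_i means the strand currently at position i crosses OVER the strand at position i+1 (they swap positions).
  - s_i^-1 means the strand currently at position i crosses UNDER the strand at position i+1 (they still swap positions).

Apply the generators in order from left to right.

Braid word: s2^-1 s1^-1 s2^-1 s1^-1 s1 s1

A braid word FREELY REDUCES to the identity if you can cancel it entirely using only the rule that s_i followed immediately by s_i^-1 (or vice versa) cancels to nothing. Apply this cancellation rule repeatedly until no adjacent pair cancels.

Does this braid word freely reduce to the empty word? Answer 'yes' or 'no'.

Gen 1 (s2^-1): push. Stack: [s2^-1]
Gen 2 (s1^-1): push. Stack: [s2^-1 s1^-1]
Gen 3 (s2^-1): push. Stack: [s2^-1 s1^-1 s2^-1]
Gen 4 (s1^-1): push. Stack: [s2^-1 s1^-1 s2^-1 s1^-1]
Gen 5 (s1): cancels prior s1^-1. Stack: [s2^-1 s1^-1 s2^-1]
Gen 6 (s1): push. Stack: [s2^-1 s1^-1 s2^-1 s1]
Reduced word: s2^-1 s1^-1 s2^-1 s1

Answer: no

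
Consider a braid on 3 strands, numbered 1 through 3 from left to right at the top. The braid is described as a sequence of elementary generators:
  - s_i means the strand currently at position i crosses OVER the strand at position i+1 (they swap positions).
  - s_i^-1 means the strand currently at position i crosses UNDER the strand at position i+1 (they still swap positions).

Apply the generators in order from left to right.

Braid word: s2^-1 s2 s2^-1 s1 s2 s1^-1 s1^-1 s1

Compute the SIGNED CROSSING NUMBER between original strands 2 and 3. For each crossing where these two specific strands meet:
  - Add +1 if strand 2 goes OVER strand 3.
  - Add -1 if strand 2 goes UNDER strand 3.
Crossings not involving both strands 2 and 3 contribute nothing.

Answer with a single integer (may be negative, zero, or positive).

Gen 1: 2 under 3. Both 2&3? yes. Contrib: -1. Sum: -1
Gen 2: 3 over 2. Both 2&3? yes. Contrib: -1. Sum: -2
Gen 3: 2 under 3. Both 2&3? yes. Contrib: -1. Sum: -3
Gen 4: crossing 1x3. Both 2&3? no. Sum: -3
Gen 5: crossing 1x2. Both 2&3? no. Sum: -3
Gen 6: 3 under 2. Both 2&3? yes. Contrib: +1. Sum: -2
Gen 7: 2 under 3. Both 2&3? yes. Contrib: -1. Sum: -3
Gen 8: 3 over 2. Both 2&3? yes. Contrib: -1. Sum: -4

Answer: -4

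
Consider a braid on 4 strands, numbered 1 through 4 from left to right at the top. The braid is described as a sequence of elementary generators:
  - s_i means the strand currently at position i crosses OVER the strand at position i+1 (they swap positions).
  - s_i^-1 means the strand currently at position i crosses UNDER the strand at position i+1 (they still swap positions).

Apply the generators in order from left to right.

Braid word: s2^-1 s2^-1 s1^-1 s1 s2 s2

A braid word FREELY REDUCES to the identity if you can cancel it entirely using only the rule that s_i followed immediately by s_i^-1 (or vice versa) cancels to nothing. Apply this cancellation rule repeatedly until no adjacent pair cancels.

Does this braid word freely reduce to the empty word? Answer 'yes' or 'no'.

Gen 1 (s2^-1): push. Stack: [s2^-1]
Gen 2 (s2^-1): push. Stack: [s2^-1 s2^-1]
Gen 3 (s1^-1): push. Stack: [s2^-1 s2^-1 s1^-1]
Gen 4 (s1): cancels prior s1^-1. Stack: [s2^-1 s2^-1]
Gen 5 (s2): cancels prior s2^-1. Stack: [s2^-1]
Gen 6 (s2): cancels prior s2^-1. Stack: []
Reduced word: (empty)

Answer: yes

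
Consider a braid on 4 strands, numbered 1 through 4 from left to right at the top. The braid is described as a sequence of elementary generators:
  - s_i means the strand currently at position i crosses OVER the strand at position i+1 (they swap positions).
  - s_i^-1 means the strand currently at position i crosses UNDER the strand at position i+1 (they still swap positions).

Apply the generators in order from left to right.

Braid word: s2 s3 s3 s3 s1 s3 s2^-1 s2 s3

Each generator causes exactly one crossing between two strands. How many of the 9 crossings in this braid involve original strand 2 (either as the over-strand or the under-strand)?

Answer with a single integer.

Answer: 8

Derivation:
Gen 1: crossing 2x3. Involves strand 2? yes. Count so far: 1
Gen 2: crossing 2x4. Involves strand 2? yes. Count so far: 2
Gen 3: crossing 4x2. Involves strand 2? yes. Count so far: 3
Gen 4: crossing 2x4. Involves strand 2? yes. Count so far: 4
Gen 5: crossing 1x3. Involves strand 2? no. Count so far: 4
Gen 6: crossing 4x2. Involves strand 2? yes. Count so far: 5
Gen 7: crossing 1x2. Involves strand 2? yes. Count so far: 6
Gen 8: crossing 2x1. Involves strand 2? yes. Count so far: 7
Gen 9: crossing 2x4. Involves strand 2? yes. Count so far: 8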